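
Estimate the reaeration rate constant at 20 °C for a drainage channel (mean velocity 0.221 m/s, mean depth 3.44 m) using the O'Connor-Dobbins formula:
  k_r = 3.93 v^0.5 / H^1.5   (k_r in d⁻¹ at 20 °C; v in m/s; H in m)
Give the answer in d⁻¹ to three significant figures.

k_r ≈ 0.290 d⁻¹

k_r = 3.93 × 0.221^0.5 / 3.44^1.5 = 3.93 × 0.4701 / 6.380 = 0.2896 d⁻¹.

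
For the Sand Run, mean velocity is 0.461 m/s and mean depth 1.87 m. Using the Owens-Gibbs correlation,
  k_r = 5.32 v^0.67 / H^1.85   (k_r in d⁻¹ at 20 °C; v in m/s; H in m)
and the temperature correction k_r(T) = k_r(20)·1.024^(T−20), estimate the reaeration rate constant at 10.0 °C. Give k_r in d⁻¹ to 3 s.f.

k_r(20) = 5.32 × 0.461^0.67 / 1.87^1.85 = 5.32 × 0.5952 / 3.184 = 0.9947 d⁻¹.
k_r(10.0) = 0.9947 × 1.024^(10.0−20) = 0.9947 × 0.7889 = 0.7847 d⁻¹.

k_r ≈ 0.785 d⁻¹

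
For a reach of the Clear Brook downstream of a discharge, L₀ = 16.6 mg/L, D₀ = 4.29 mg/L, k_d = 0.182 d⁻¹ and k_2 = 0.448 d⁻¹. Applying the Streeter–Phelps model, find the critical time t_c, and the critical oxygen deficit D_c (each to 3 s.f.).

With k_2/k_d = 2.462 and 1 − D₀(k_2−k_d)/(k_d L₀) = 0.6223,
t_c = ln(2.462 × 0.6223) / (0.448 − 0.182) = ln(1.532) / 0.2660 = 0.4264/0.2660 = 1.603 d.
D_c = (k_d/k_2) L₀ e^(−k_d t_c) = (0.182/0.448) × 16.6 × e^(−0.182×1.603) = 0.4062 × 16.6 × 0.7469 = 5.037 mg/L.

t_c ≈ 1.60 d; D_c ≈ 5.04 mg/L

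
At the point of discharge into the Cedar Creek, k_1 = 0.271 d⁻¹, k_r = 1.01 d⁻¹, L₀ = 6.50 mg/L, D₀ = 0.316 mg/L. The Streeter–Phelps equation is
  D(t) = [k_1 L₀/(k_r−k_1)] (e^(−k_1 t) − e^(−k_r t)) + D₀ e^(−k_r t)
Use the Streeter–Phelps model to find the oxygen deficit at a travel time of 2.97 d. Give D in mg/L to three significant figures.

D ≈ 0.963 mg/L

k_1 L₀/(k_r−k_1) = 0.271×6.50/(1.01−0.271) = 1.762/0.7390 = 2.384 mg/L.
e^(−k_1 t) = e^(−0.271×2.970) = 0.4471; e^(−k_r t) = e^(−1.01×2.970) = 0.04980.
D = 2.384 × (0.4471 − 0.04980) + 0.316 × 0.04980 = 0.9471 + 0.01574 = 0.9629 mg/L.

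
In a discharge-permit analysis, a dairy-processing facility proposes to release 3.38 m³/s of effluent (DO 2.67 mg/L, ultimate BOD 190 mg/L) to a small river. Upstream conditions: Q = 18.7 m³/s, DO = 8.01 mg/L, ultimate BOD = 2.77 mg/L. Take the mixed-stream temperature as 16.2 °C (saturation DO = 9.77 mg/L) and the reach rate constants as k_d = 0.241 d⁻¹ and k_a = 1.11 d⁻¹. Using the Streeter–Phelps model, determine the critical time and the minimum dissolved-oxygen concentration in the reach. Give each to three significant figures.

Mixed DO = (18.7×8.01 + 3.38×2.67)/(18.7+3.38) = 158.8/22.08 = 7.193 mg/L.
Mixed L₀ = (18.7×2.77 + 3.38×190)/(22.08) = 694.0/22.08 = 31.43 mg/L.
Initial deficit D₀ = C_s − DO₀ = 9.77 − 7.193 = 2.577 mg/L.
t_c = (1/0.8690) ln[(1.11/0.241)(1 − 2.577×0.8690/(0.241×31.43))] = 1.151 × ln(3.244) = 1.354 d.
D_c = (0.241/1.11) × 31.43 × e^(−0.241×1.354) = 0.2171 × 31.43 × 0.7215 = 4.924 mg/L.
Minimum DO = 9.77 − 4.924 = 4.846 mg/L.

t_c ≈ 1.35 d; minimum DO ≈ 4.85 mg/L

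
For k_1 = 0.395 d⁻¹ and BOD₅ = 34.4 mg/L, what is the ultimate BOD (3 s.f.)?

L₀ ≈ 39.9 mg/L

BOD₅ = L₀(1 − e^(−5k_1)) ⇒ L₀ = BOD₅ / (1 − e^(−5×0.395))
= 34.4 / (1 − 0.1388) = 34.4 / 0.8612 = 39.94 mg/L.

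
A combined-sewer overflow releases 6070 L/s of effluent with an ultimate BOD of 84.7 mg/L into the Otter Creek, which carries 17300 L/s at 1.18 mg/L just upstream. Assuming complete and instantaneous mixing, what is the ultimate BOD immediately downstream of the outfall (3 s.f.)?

22.9 mg/L

Flow-weighted mixing: C = (Q_r C_r + Q_w C_w)/(Q_r + Q_w)
= (17300×1.18 + 6070×84.7)/(17300 + 6070) = 534500/23370 = 22.87 mg/L.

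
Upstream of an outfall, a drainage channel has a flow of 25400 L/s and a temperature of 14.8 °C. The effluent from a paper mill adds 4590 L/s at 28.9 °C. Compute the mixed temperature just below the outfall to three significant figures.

17.0 °C

Flow-weighted mixing: C = (Q_r C_r + Q_w C_w)/(Q_r + Q_w)
= (25400×14.8 + 4590×28.9)/(25400 + 4590) = 508600/29990 = 16.96 °C.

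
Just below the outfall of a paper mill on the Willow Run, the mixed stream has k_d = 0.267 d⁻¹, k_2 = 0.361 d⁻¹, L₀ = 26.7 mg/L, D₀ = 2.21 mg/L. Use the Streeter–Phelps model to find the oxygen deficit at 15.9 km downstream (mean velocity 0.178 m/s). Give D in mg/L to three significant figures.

D ≈ 6.85 mg/L

Travel time t = x/v = 15.9 km / (0.178 m/s) = 15900 m / 0.178 m/s = 89330 s = 1.034 d.
k_d L₀/(k_2−k_d) = 0.267×26.7/(0.361−0.267) = 7.129/0.09400 = 75.84 mg/L.
e^(−k_d t) = e^(−0.267×1.034) = 0.7588; e^(−k_2 t) = e^(−0.361×1.034) = 0.6885.
D = 75.84 × (0.7588 − 0.6885) + 2.21 × 0.6885 = 5.329 + 1.522 = 6.851 mg/L.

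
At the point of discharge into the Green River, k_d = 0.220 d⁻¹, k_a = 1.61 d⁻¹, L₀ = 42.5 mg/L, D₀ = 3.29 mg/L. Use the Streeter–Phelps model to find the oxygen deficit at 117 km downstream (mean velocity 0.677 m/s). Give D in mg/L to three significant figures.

D ≈ 4.19 mg/L

Travel time t = x/v = 117 km / (0.677 m/s) = 117000 m / 0.677 m/s = 172800 s = 2.000 d.
k_d L₀/(k_a−k_d) = 0.220×42.5/(1.61−0.220) = 9.350/1.390 = 6.727 mg/L.
e^(−k_d t) = e^(−0.220×2.000) = 0.6440; e^(−k_a t) = e^(−1.61×2.000) = 0.03994.
D = 6.727 × (0.6440 − 0.03994) + 3.29 × 0.03994 = 4.063 + 0.1314 = 4.195 mg/L.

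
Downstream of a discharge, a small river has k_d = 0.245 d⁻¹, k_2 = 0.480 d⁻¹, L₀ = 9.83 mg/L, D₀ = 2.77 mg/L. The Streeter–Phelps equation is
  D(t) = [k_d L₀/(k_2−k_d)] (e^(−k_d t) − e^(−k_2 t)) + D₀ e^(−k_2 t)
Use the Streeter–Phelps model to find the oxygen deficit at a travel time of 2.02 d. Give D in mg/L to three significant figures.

k_d L₀/(k_2−k_d) = 0.245×9.83/(0.480−0.245) = 2.408/0.2350 = 10.25 mg/L.
e^(−k_d t) = e^(−0.245×2.020) = 0.6096; e^(−k_2 t) = e^(−0.480×2.020) = 0.3792.
D = 10.25 × (0.6096 − 0.3792) + 2.77 × 0.3792 = 2.361 + 1.050 = 3.412 mg/L.

D ≈ 3.41 mg/L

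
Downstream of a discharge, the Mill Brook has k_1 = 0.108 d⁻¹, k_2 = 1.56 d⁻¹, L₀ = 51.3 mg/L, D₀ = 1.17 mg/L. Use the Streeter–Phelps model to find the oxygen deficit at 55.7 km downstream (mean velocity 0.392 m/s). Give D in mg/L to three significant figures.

D ≈ 2.99 mg/L

Travel time t = x/v = 55.7 km / (0.392 m/s) = 55700 m / 0.392 m/s = 142100 s = 1.645 d.
k_1 L₀/(k_2−k_1) = 0.108×51.3/(1.56−0.108) = 5.540/1.452 = 3.816 mg/L.
e^(−k_1 t) = e^(−0.108×1.645) = 0.8373; e^(−k_2 t) = e^(−1.56×1.645) = 0.07688.
D = 3.816 × (0.8373 − 0.07688) + 1.17 × 0.07688 = 2.901 + 0.08995 = 2.991 mg/L.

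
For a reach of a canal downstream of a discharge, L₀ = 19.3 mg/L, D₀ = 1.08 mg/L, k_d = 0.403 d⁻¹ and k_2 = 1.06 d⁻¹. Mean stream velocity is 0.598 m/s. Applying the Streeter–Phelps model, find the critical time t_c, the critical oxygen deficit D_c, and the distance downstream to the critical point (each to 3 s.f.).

t_c = [1/(k_2−k_d)] ln[(k_2/k_d)(1 − D₀(k_2−k_d)/(k_d L₀))]
= [1/(1.06−0.403)] ln[(1.06/0.403)(1 − 1.08×0.6570/(0.403×19.3))]
= (1/0.6570) ln[2.630 × 0.9088] = 1.522 × ln(2.390) = 1.522 × 0.8714 = 1.326 d.
D_c = (k_d/k_2) L₀ e^(−k_d t_c) = (0.403/1.06) × 19.3 × e^(−0.403×1.326) = 0.3802 × 19.3 × 0.5859 = 4.299 mg/L.
x_c = v t_c = 0.598 m/s × 1.326 d × 86400 s/d = 68530 m ≈ 68.5 km.

t_c ≈ 1.33 d; D_c ≈ 4.30 mg/L; x_c ≈ 68.5 km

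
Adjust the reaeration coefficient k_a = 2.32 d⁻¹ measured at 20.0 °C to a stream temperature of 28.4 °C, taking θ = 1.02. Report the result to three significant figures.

k_a(T₂) = k_a(T₁) · θ^(T₂−T₁) = 2.32 × 1.02^(28.4−20.0)
= 2.32 × 1.02^8.40 = 2.32 × 1.181 = 2.740 d⁻¹.

k_a ≈ 2.74 d⁻¹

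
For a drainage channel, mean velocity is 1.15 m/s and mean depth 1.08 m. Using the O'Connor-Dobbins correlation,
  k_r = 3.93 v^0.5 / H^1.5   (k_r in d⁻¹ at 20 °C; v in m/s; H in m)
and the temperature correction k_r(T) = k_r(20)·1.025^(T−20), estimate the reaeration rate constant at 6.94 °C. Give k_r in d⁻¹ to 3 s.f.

k_r(20) = 3.93 × 1.15^0.5 / 1.08^1.5 = 3.93 × 1.072 / 1.122 = 3.755 d⁻¹.
k_r(6.94) = 3.755 × 1.025^(6.94−20) = 3.755 × 0.7243 = 2.720 d⁻¹.

k_r ≈ 2.72 d⁻¹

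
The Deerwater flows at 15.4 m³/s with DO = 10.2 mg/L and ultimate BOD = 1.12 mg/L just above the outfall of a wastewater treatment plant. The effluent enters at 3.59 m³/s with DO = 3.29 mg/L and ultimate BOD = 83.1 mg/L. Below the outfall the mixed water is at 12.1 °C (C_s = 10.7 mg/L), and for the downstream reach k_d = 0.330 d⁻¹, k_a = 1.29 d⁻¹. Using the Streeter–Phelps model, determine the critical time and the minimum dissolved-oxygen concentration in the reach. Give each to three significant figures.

t_c ≈ 1.02 d; minimum DO ≈ 7.67 mg/L

Mixed DO = (15.4×10.2 + 3.59×3.29)/(15.4+3.59) = 168.9/18.99 = 8.894 mg/L.
Mixed L₀ = (15.4×1.12 + 3.59×83.1)/(18.99) = 315.6/18.99 = 16.62 mg/L.
Initial deficit D₀ = C_s − DO₀ = 10.7 − 8.894 = 1.806 mg/L.
t_c = (1/0.9600) ln[(1.29/0.330)(1 − 1.806×0.9600/(0.330×16.62))] = 1.042 × ln(2.673) = 1.024 d.
D_c = (0.330/1.29) × 16.62 × e^(−0.330×1.024) = 0.2558 × 16.62 × 0.7132 = 3.032 mg/L.
Minimum DO = 10.7 − 3.032 = 7.668 mg/L.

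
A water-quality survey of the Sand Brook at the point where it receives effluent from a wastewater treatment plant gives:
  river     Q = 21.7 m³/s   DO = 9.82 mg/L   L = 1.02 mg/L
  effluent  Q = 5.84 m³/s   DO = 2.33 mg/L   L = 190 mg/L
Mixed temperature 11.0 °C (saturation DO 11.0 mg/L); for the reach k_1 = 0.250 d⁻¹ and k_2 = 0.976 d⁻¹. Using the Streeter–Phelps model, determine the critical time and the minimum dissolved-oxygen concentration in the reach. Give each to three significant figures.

Mixed DO = (21.7×9.82 + 5.84×2.33)/(21.7+5.84) = 226.7/27.54 = 8.232 mg/L.
Mixed L₀ = (21.7×1.02 + 5.84×190)/(27.54) = 1132/27.54 = 41.09 mg/L.
Initial deficit D₀ = C_s − DO₀ = 11.0 − 8.232 = 2.768 mg/L.
t_c = (1/0.7260) ln[(0.976/0.250)(1 − 2.768×0.7260/(0.250×41.09))] = 1.377 × ln(3.140) = 1.576 d.
D_c = (0.250/0.976) × 41.09 × e^(−0.250×1.576) = 0.2561 × 41.09 × 0.6743 = 7.098 mg/L.
Minimum DO = 11.0 − 7.098 = 3.902 mg/L.

t_c ≈ 1.58 d; minimum DO ≈ 3.90 mg/L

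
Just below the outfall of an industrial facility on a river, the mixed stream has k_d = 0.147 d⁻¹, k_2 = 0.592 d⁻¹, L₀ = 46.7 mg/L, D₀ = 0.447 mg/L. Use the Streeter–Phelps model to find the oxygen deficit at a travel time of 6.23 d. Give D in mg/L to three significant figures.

k_d L₀/(k_2−k_d) = 0.147×46.7/(0.592−0.147) = 6.865/0.4450 = 15.43 mg/L.
e^(−k_d t) = e^(−0.147×6.230) = 0.4002; e^(−k_2 t) = e^(−0.592×6.230) = 0.02502.
D = 15.43 × (0.4002 − 0.02502) + 0.447 × 0.02502 = 5.788 + 0.01118 = 5.799 mg/L.

D ≈ 5.80 mg/L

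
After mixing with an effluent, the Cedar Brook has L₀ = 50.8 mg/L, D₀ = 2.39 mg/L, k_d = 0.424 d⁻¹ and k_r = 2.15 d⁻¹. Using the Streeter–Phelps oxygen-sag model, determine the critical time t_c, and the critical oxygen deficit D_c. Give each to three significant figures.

t_c ≈ 0.817 d; D_c ≈ 7.08 mg/L

t_c = [1/(k_r−k_d)] ln[(k_r/k_d)(1 − D₀(k_r−k_d)/(k_d L₀))]
= [1/(2.15−0.424)] ln[(2.15/0.424)(1 − 2.39×1.726/(0.424×50.8))]
= (1/1.726) ln[5.071 × 0.8085] = 0.5794 × ln(4.100) = 0.5794 × 1.411 = 0.8174 d.
L(t_c) = L₀ e^(−k_d t_c) = 50.8 × 0.7071 = 35.92 mg/L, and at the critical point k_r D_c = k_d L, so D_c = (0.424/2.15) × 35.92 = 7.084 mg/L.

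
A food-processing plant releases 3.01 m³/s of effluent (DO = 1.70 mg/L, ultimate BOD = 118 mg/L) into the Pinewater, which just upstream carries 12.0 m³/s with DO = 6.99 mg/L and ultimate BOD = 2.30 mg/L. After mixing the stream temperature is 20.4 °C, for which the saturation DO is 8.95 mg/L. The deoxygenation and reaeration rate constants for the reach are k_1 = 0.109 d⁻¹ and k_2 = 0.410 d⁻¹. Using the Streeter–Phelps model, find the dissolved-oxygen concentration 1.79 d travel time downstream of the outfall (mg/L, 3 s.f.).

Mixed DO = (12.0×6.99 + 3.01×1.70)/(12.0+3.01) = 89.00/15.01 = 5.929 mg/L.
Mixed L₀ = (12.0×2.30 + 3.01×118)/(15.01) = 382.8/15.01 = 25.50 mg/L.
Initial deficit D₀ = C_s − DO₀ = 8.95 − 5.929 = 3.021 mg/L.
D(1.79) = [0.109×25.50/(0.410−0.109)](e^(−0.109×1.79) − e^(−0.410×1.79)) + 3.021 e^(−0.410×1.79)
= 9.235 × (0.8227 − 0.4800) + 3.021 × 0.4800 = 4.615 mg/L.
DO = 8.95 − 4.615 = 4.335 mg/L.

DO ≈ 4.34 mg/L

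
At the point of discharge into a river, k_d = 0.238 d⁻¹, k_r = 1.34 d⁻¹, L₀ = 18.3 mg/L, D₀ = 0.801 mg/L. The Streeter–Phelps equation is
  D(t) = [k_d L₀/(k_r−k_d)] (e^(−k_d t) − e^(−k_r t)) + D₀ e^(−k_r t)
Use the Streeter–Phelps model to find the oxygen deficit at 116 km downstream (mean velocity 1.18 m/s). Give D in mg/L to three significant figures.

Travel time t = x/v = 116 km / (1.18 m/s) = 116000 m / 1.18 m/s = 98310 s = 1.138 d.
k_d L₀/(k_r−k_d) = 0.238×18.3/(1.34−0.238) = 4.355/1.102 = 3.952 mg/L.
e^(−k_d t) = e^(−0.238×1.138) = 0.7628; e^(−k_r t) = e^(−1.34×1.138) = 0.2177.
D = 3.952 × (0.7628 − 0.2177) + 0.801 × 0.2177 = 2.154 + 0.1744 = 2.329 mg/L.

D ≈ 2.33 mg/L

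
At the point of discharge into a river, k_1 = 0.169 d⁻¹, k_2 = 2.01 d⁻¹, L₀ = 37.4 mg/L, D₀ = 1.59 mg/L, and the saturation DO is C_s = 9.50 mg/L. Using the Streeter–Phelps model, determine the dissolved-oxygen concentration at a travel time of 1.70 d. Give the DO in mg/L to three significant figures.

k_1 L₀/(k_2−k_1) = 0.169×37.4/(2.01−0.169) = 6.321/1.841 = 3.433 mg/L.
e^(−k_1 t) = e^(−0.169×1.700) = 0.7503; e^(−k_2 t) = e^(−2.01×1.700) = 0.03281.
D = 3.433 × (0.7503 − 0.03281) + 1.59 × 0.03281 = 2.463 + 0.05217 = 2.515 mg/L.
DO = C_s − D = 9.50 − 2.515 = 6.985 mg/L.

DO ≈ 6.98 mg/L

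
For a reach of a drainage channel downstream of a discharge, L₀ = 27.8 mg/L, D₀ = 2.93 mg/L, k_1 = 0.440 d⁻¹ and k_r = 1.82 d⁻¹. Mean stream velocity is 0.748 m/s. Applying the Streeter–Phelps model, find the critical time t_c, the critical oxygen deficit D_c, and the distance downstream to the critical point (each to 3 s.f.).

At the critical point dD/dt = 0, so k_1 L₀ e^(−k_1 t) = k_r D. Substituting D(t) from the Streeter–Phelps equation and solving for t gives
t_c = ln[(k_r/k_1)(1 − D₀(k_r−k_1)/(k_1 L₀))] / (k_r−k_1).
Here k_r−k_1 = 1.380 d⁻¹ and 1 − D₀(k_r−k_1)/(k_1 L₀) = 1 − 2.93×1.380/(0.440×27.8) = 0.6694, so
t_c = ln(4.136 × 0.6694) / 1.380 = 1.019 / 1.380 = 0.7380 d.
L(t_c) = L₀ e^(−k_1 t_c) = 27.8 × 0.7227 = 20.09 mg/L, and at the critical point k_r D_c = k_1 L, so D_c = (0.440/1.82) × 20.09 = 4.857 mg/L.
x_c = v t_c = 0.748 m/s × 0.7380 d × 86400 s/d = 47700 m ≈ 47.7 km.

t_c ≈ 0.738 d; D_c ≈ 4.86 mg/L; x_c ≈ 47.7 km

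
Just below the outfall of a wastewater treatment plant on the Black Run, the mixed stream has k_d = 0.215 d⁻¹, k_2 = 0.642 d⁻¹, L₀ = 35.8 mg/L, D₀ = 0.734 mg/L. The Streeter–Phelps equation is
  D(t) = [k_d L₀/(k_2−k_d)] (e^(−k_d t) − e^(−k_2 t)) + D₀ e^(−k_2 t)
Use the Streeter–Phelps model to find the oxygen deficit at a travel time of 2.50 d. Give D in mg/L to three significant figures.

k_d L₀/(k_2−k_d) = 0.215×35.8/(0.642−0.215) = 7.697/0.4270 = 18.03 mg/L.
e^(−k_d t) = e^(−0.215×2.500) = 0.5842; e^(−k_2 t) = e^(−0.642×2.500) = 0.2009.
D = 18.03 × (0.5842 − 0.2009) + 0.734 × 0.2009 = 6.910 + 0.1475 = 7.057 mg/L.

D ≈ 7.06 mg/L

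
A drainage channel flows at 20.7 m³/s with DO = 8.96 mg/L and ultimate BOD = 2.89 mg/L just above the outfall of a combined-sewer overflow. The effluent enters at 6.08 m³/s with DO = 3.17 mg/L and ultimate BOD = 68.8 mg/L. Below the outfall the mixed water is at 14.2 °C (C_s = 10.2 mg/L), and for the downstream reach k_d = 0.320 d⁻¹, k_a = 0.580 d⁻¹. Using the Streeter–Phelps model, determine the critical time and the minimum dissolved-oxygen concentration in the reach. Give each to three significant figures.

Mixed DO = (20.7×8.96 + 6.08×3.17)/(20.7+6.08) = 204.7/26.78 = 7.645 mg/L.
Mixed L₀ = (20.7×2.89 + 6.08×68.8)/(26.78) = 478.1/26.78 = 17.85 mg/L.
Initial deficit D₀ = C_s − DO₀ = 10.2 − 7.645 = 2.555 mg/L.
t_c = (1/0.2600) ln[(0.580/0.320)(1 − 2.555×0.2600/(0.320×17.85))] = 3.846 × ln(1.602) = 1.812 d.
D_c = (0.320/0.580) × 17.85 × e^(−0.320×1.812) = 0.5517 × 17.85 × 0.5600 = 5.516 mg/L.
Minimum DO = 10.2 − 5.516 = 4.684 mg/L.

t_c ≈ 1.81 d; minimum DO ≈ 4.68 mg/L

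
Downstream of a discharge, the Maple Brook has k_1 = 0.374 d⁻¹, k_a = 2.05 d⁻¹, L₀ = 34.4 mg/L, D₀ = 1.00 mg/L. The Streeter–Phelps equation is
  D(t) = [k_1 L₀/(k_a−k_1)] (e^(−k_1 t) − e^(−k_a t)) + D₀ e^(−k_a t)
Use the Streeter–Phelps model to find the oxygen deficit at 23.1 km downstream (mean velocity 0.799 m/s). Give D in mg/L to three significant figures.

Travel time t = x/v = 23.1 km / (0.799 m/s) = 23100 m / 0.799 m/s = 28910 s = 0.3346 d.
k_1 L₀/(k_a−k_1) = 0.374×34.4/(2.05−0.374) = 12.87/1.676 = 7.676 mg/L.
e^(−k_1 t) = e^(−0.374×0.3346) = 0.8824; e^(−k_a t) = e^(−2.05×0.3346) = 0.5036.
D = 7.676 × (0.8824 − 0.5036) + 1.00 × 0.5036 = 2.908 + 0.5036 = 3.411 mg/L.

D ≈ 3.41 mg/L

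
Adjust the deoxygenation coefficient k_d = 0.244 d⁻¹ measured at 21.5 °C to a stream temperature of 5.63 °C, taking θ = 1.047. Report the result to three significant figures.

k_d(T₂) = k_d(T₁) · θ^(T₂−T₁) = 0.244 × 1.047^(5.63−21.5)
= 0.244 × 1.047^-15.9 = 0.244 × 0.4824 = 0.1177 d⁻¹.

k_d ≈ 0.118 d⁻¹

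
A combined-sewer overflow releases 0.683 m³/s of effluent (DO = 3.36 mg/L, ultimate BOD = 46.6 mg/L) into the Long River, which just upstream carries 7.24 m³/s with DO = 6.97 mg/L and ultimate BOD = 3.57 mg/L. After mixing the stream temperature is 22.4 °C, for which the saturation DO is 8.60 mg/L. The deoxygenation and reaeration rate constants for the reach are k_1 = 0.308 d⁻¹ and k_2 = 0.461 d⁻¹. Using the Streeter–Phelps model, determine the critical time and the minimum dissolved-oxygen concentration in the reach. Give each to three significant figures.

t_c ≈ 1.71 d; minimum DO ≈ 5.73 mg/L

Mixed DO = (7.24×6.97 + 0.683×3.36)/(7.24+0.683) = 52.76/7.923 = 6.659 mg/L.
Mixed L₀ = (7.24×3.57 + 0.683×46.6)/(7.923) = 57.67/7.923 = 7.279 mg/L.
Initial deficit D₀ = C_s − DO₀ = 8.60 − 6.659 = 1.941 mg/L.
t_c = (1/0.1530) ln[(0.461/0.308)(1 − 1.941×0.1530/(0.308×7.279))] = 6.536 × ln(1.298) = 1.707 d.
D_c = (0.308/0.461) × 7.279 × e^(−0.308×1.707) = 0.6681 × 7.279 × 0.5911 = 2.875 mg/L.
Minimum DO = 8.60 − 2.875 = 5.725 mg/L.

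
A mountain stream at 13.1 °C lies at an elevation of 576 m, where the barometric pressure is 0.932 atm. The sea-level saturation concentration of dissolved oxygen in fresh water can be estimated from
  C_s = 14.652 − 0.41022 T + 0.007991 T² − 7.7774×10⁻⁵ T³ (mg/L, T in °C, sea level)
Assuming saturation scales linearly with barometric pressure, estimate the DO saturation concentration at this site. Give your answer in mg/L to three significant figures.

C_s ≈ 9.76 mg/L

At sea level: C_s = 14.652 − 0.41022×13.1 + 0.007991×13.1² − 7.7774×10⁻⁵×13.1³ = 10.47 mg/L.
Pressure correction: C_s' = 10.47 × 0.932 = 9.762 mg/L.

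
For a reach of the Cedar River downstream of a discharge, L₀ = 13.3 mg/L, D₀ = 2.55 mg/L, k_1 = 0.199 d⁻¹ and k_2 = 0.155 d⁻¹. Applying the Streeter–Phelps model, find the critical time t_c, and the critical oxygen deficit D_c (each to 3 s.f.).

t_c ≈ 4.74 d; D_c ≈ 6.65 mg/L

t_c = [1/(k_2−k_1)] ln[(k_2/k_1)(1 − D₀(k_2−k_1)/(k_1 L₀))]
= [1/(0.155−0.199)] ln[(0.155/0.199)(1 − 2.55×-0.04400/(0.199×13.3))]
= (1/-0.04400) ln[0.7789 × 1.042] = -22.73 × ln(0.8119) = -22.73 × -0.2084 = 4.735 d.
L(t_c) = L₀ e^(−k_1 t_c) = 13.3 × 0.3897 = 5.183 mg/L, and at the critical point k_2 D_c = k_1 L, so D_c = (0.199/0.155) × 5.183 = 6.654 mg/L.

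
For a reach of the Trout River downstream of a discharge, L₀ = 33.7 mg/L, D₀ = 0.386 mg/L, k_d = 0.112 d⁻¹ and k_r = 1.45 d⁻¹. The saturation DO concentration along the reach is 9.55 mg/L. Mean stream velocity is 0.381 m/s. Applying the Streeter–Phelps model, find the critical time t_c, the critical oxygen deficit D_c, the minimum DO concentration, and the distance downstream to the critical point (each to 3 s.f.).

With k_r/k_d = 12.95 and 1 − D₀(k_r−k_d)/(k_d L₀) = 0.8632,
t_c = ln(12.95 × 0.8632) / (1.45 − 0.112) = ln(11.17) / 1.338 = 2.414/1.338 = 1.804 d.
D_c = (k_d/k_r) L₀ e^(−k_d t_c) = (0.112/1.45) × 33.7 × e^(−0.112×1.804) = 0.07724 × 33.7 × 0.8171 = 2.127 mg/L.
Minimum DO = C_s − D_c = 9.55 − 2.127 = 7.423 mg/L.
x_c = v t_c = 0.381 m/s × 1.804 d × 86400 s/d = 59380 m ≈ 59.4 km.

t_c ≈ 1.80 d; D_c ≈ 2.13 mg/L; min DO ≈ 7.42 mg/L; x_c ≈ 59.4 km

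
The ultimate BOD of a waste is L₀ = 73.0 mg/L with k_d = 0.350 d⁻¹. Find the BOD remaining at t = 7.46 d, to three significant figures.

L_t = L₀ e^(−k_d t) = 73.0 × e^(−0.350×7.46) = 73.0 × 0.07346 = 5.363 mg/L.

L ≈ 5.36 mg/L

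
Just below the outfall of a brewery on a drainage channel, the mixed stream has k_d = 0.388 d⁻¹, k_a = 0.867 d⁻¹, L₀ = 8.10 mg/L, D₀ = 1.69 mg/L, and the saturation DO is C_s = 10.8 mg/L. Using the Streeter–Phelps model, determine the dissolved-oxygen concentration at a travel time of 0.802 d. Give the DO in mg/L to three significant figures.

DO ≈ 8.42 mg/L

k_d L₀/(k_a−k_d) = 0.388×8.10/(0.867−0.388) = 3.143/0.4790 = 6.561 mg/L.
e^(−k_d t) = e^(−0.388×0.8020) = 0.7326; e^(−k_a t) = e^(−0.867×0.8020) = 0.4989.
D = 6.561 × (0.7326 − 0.4989) + 1.69 × 0.4989 = 1.533 + 0.8432 = 2.376 mg/L.
DO = C_s − D = 10.8 − 2.376 = 8.424 mg/L.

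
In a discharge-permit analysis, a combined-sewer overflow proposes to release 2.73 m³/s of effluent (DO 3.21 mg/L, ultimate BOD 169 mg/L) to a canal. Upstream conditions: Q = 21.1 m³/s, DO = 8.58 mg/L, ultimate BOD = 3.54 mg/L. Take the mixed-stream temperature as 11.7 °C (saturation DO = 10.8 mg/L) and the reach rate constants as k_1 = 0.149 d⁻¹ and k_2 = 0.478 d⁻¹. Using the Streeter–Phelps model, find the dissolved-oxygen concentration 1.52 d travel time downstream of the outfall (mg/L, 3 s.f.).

DO ≈ 6.23 mg/L

Mixed DO = (21.1×8.58 + 2.73×3.21)/(21.1+2.73) = 189.8/23.83 = 7.965 mg/L.
Mixed L₀ = (21.1×3.54 + 2.73×169)/(23.83) = 536.1/23.83 = 22.50 mg/L.
Initial deficit D₀ = C_s − DO₀ = 10.8 − 7.965 = 2.835 mg/L.
D(1.52) = [0.149×22.50/(0.478−0.149)](e^(−0.149×1.52) − e^(−0.478×1.52)) + 2.835 e^(−0.478×1.52)
= 10.19 × (0.7973 − 0.4836) + 2.835 × 0.4836 = 4.568 mg/L.
DO = 10.8 − 4.568 = 6.232 mg/L.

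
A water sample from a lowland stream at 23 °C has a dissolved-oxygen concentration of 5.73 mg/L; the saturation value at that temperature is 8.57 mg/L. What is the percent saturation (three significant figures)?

66.9 % saturation

% saturation = C/C_s × 100 = 5.73/8.57 × 100 = 66.9 %.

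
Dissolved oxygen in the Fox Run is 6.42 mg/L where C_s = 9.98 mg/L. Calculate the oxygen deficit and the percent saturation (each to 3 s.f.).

D ≈ 3.56 mg/L; 64.3 % saturation

D = C_s − C = 9.98 − 6.42 = 3.56 mg/L.
% saturation = 6.42/9.98 × 100 = 64.3 %.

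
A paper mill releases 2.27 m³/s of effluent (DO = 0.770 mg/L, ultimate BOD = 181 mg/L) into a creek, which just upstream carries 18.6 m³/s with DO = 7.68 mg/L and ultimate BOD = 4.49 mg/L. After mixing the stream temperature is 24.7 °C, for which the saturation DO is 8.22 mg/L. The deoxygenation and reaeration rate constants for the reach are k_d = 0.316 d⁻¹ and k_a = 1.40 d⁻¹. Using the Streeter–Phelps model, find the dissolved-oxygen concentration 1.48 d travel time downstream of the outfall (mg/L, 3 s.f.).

DO ≈ 4.60 mg/L

Mixed DO = (18.6×7.68 + 2.27×0.770)/(18.6+2.27) = 144.6/20.87 = 6.928 mg/L.
Mixed L₀ = (18.6×4.49 + 2.27×181)/(20.87) = 494.4/20.87 = 23.69 mg/L.
Initial deficit D₀ = C_s − DO₀ = 8.22 − 6.928 = 1.292 mg/L.
D(1.48) = [0.316×23.69/(1.40−0.316)](e^(−0.316×1.48) − e^(−1.40×1.48)) + 1.292 e^(−1.40×1.48)
= 6.906 × (0.6265 − 0.1259) + 1.292 × 0.1259 = 3.619 mg/L.
DO = 8.22 − 3.619 = 4.601 mg/L.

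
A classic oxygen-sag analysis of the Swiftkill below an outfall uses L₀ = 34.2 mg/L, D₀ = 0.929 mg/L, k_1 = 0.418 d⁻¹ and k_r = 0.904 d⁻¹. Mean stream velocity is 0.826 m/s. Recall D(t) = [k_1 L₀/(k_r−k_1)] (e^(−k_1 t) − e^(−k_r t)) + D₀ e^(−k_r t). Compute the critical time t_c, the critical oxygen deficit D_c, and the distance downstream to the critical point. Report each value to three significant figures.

At the critical point dD/dt = 0, so k_1 L₀ e^(−k_1 t) = k_r D. Substituting D(t) from the Streeter–Phelps equation and solving for t gives
t_c = ln[(k_r/k_1)(1 − D₀(k_r−k_1)/(k_1 L₀))] / (k_r−k_1).
Here k_r−k_1 = 0.4860 d⁻¹ and 1 − D₀(k_r−k_1)/(k_1 L₀) = 1 − 0.929×0.4860/(0.418×34.2) = 0.9684, so
t_c = ln(2.163 × 0.9684) / 0.4860 = 0.7393 / 0.4860 = 1.521 d.
D_c = (k_1/k_r) L₀ e^(−k_1 t_c) = (0.418/0.904) × 34.2 × e^(−0.418×1.521) = 0.4624 × 34.2 × 0.5295 = 8.373 mg/L.
x_c = v t_c = 0.826 m/s × 1.521 d × 86400 s/d = 108600 m ≈ 109 km.

t_c ≈ 1.52 d; D_c ≈ 8.37 mg/L; x_c ≈ 109 km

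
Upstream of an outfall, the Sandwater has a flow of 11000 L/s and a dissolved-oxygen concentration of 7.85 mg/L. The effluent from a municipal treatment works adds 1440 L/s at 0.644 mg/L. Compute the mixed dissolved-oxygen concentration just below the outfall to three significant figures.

Flow-weighted mixing: C = (Q_r C_r + Q_w C_w)/(Q_r + Q_w)
= (11000×7.85 + 1440×0.644)/(11000 + 1440) = 87280/12440 = 7.016 mg/L.

7.02 mg/L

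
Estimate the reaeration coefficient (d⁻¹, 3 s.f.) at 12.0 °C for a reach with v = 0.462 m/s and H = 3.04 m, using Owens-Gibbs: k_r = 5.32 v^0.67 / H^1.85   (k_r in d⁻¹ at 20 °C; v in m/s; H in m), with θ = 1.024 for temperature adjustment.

k_r ≈ 0.335 d⁻¹

k_r(20) = 5.32 × 0.462^0.67 / 3.04^1.85 = 5.32 × 0.5961 / 7.822 = 0.4054 d⁻¹.
k_r(12.0) = 0.4054 × 1.024^(12.0−20) = 0.4054 × 0.8272 = 0.3354 d⁻¹.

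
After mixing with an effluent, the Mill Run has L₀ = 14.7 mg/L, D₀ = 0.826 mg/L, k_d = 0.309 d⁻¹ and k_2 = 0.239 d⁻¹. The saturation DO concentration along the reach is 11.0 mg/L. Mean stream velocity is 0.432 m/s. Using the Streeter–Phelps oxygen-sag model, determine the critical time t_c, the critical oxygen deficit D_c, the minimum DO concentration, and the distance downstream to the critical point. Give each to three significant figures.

With k_2/k_d = 0.7735 and 1 − D₀(k_2−k_d)/(k_d L₀) = 1.013,
t_c = ln(0.7735 × 1.013) / (0.239 − 0.309) = ln(0.7833) / -0.07000 = -0.2442/-0.07000 = 3.489 d.
L(t_c) = L₀ e^(−k_d t_c) = 14.7 × 0.3402 = 5.002 mg/L, and at the critical point k_2 D_c = k_d L, so D_c = (0.309/0.239) × 5.002 = 6.466 mg/L.
Minimum DO = C_s − D_c = 11.0 − 6.466 = 4.534 mg/L.
x_c = v t_c = 0.432 m/s × 3.489 d × 86400 s/d = 130200 m ≈ 130 km.

t_c ≈ 3.49 d; D_c ≈ 6.47 mg/L; min DO ≈ 4.53 mg/L; x_c ≈ 130 km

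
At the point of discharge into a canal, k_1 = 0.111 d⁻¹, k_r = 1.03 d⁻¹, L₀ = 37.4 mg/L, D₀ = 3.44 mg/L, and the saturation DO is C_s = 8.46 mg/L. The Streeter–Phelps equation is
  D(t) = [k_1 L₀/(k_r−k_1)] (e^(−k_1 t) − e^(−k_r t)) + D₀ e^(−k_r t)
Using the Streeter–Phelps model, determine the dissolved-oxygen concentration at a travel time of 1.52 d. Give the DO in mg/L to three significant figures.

k_1 L₀/(k_r−k_1) = 0.111×37.4/(1.03−0.111) = 4.151/0.9190 = 4.517 mg/L.
e^(−k_1 t) = e^(−0.111×1.520) = 0.8447; e^(−k_r t) = e^(−1.03×1.520) = 0.2090.
D = 4.517 × (0.8447 − 0.2090) + 3.44 × 0.2090 = 2.872 + 0.7188 = 3.591 mg/L.
DO = C_s − D = 8.46 − 3.591 = 4.869 mg/L.

DO ≈ 4.87 mg/L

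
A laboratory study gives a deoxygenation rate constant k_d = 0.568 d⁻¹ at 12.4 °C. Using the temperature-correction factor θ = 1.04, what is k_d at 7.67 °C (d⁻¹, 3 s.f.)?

k_d(T₂) = k_d(T₁) · θ^(T₂−T₁) = 0.568 × 1.04^(7.67−12.4)
= 0.568 × 1.04^-4.73 = 0.568 × 0.8307 = 0.4718 d⁻¹.

k_d ≈ 0.472 d⁻¹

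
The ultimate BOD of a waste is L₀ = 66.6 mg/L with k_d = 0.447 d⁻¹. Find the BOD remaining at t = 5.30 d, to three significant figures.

L ≈ 6.23 mg/L

L_t = L₀ e^(−k_d t) = 66.6 × e^(−0.447×5.30) = 66.6 × 0.09356 = 6.231 mg/L.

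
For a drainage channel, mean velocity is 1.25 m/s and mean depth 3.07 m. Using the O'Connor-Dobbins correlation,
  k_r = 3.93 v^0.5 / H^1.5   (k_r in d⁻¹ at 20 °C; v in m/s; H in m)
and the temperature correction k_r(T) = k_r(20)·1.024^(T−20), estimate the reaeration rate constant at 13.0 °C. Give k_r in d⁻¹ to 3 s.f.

k_r ≈ 0.692 d⁻¹

k_r(20) = 3.93 × 1.25^0.5 / 3.07^1.5 = 3.93 × 1.118 / 5.379 = 0.8168 d⁻¹.
k_r(13.0) = 0.8168 × 1.024^(13.0−20) = 0.8168 × 0.8470 = 0.6919 d⁻¹.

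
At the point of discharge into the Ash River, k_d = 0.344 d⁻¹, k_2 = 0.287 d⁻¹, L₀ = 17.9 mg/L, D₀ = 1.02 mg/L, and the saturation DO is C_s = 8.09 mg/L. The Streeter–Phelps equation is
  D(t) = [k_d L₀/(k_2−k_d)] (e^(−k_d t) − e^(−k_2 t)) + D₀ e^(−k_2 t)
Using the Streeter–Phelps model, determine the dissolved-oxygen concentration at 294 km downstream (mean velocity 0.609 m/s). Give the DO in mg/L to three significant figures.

DO ≈ 1.96 mg/L

Travel time t = x/v = 294 km / (0.609 m/s) = 294000 m / 0.609 m/s = 482800 s = 5.587 d.
k_d L₀/(k_2−k_d) = 0.344×17.9/(0.287−0.344) = 6.158/-0.05700 = -108.0 mg/L.
e^(−k_d t) = e^(−0.344×5.587) = 0.1463; e^(−k_2 t) = e^(−0.287×5.587) = 0.2012.
D = -108.0 × (0.1463 − 0.2012) + 1.02 × 0.2012 = 5.927 + 0.2052 = 6.133 mg/L.
DO = C_s − D = 8.09 − 6.133 = 1.957 mg/L.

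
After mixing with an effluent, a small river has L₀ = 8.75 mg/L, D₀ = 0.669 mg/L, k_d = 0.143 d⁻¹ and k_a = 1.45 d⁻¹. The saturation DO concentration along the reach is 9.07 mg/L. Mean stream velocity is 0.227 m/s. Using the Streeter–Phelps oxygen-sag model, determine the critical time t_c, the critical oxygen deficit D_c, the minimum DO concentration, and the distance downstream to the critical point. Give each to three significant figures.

t_c ≈ 0.854 d; D_c ≈ 0.764 mg/L; min DO ≈ 8.31 mg/L; x_c ≈ 16.8 km

t_c = [1/(k_a−k_d)] ln[(k_a/k_d)(1 − D₀(k_a−k_d)/(k_d L₀))]
= [1/(1.45−0.143)] ln[(1.45/0.143)(1 − 0.669×1.307/(0.143×8.75))]
= (1/1.307) ln[10.14 × 0.3012] = 0.7651 × ln(3.054) = 0.7651 × 1.116 = 0.8542 d.
D_c = (k_d/k_a) L₀ e^(−k_d t_c) = (0.143/1.45) × 8.75 × e^(−0.143×0.8542) = 0.09862 × 8.75 × 0.8850 = 0.7637 mg/L.
Minimum DO = C_s − D_c = 9.07 − 0.7637 = 8.306 mg/L.
x_c = v t_c = 0.227 m/s × 0.8542 d × 86400 s/d = 16750 m ≈ 16.8 km.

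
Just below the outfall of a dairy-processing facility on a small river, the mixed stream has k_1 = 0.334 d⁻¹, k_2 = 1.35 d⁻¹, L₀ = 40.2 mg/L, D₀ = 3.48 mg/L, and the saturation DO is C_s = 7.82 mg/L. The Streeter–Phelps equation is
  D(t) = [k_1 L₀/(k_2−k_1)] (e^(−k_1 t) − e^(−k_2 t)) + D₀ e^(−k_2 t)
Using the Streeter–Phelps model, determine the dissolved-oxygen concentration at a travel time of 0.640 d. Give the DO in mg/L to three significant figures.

k_1 L₀/(k_2−k_1) = 0.334×40.2/(1.35−0.334) = 13.43/1.016 = 13.22 mg/L.
e^(−k_1 t) = e^(−0.334×0.6400) = 0.8075; e^(−k_2 t) = e^(−1.35×0.6400) = 0.4215.
D = 13.22 × (0.8075 − 0.4215) + 3.48 × 0.4215 = 5.102 + 1.467 = 6.569 mg/L.
DO = C_s − D = 7.82 − 6.569 = 1.251 mg/L.

DO ≈ 1.25 mg/L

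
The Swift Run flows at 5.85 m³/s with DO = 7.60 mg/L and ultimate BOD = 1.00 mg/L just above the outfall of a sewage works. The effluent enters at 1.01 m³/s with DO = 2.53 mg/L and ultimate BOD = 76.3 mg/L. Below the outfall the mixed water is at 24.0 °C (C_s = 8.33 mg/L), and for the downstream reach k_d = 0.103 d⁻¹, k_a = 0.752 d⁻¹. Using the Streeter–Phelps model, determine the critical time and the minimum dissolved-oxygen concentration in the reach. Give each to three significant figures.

Mixed DO = (5.85×7.60 + 1.01×2.53)/(5.85+1.01) = 47.02/6.860 = 6.854 mg/L.
Mixed L₀ = (5.85×1.00 + 1.01×76.3)/(6.860) = 82.91/6.860 = 12.09 mg/L.
Initial deficit D₀ = C_s − DO₀ = 8.33 − 6.854 = 1.476 mg/L.
t_c = (1/0.6490) ln[(0.752/0.103)(1 − 1.476×0.6490/(0.103×12.09))] = 1.541 × ln(1.681) = 0.8006 d.
D_c = (0.103/0.752) × 12.09 × e^(−0.103×0.8006) = 0.1370 × 12.09 × 0.9208 = 1.524 mg/L.
Minimum DO = 8.33 − 1.524 = 6.806 mg/L.

t_c ≈ 0.801 d; minimum DO ≈ 6.81 mg/L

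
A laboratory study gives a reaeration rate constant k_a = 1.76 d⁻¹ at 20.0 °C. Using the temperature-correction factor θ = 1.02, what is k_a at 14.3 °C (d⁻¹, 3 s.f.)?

k_a ≈ 1.57 d⁻¹

k_a(T₂) = k_a(T₁) · θ^(T₂−T₁) = 1.76 × 1.02^(14.3−20.0)
= 1.76 × 1.02^-5.70 = 1.76 × 0.8933 = 1.572 d⁻¹.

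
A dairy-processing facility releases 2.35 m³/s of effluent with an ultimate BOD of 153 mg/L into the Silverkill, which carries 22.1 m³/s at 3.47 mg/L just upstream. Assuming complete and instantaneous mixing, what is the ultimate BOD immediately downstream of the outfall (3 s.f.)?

Flow-weighted mixing: C = (Q_r C_r + Q_w C_w)/(Q_r + Q_w)
= (22.1×3.47 + 2.35×153)/(22.1 + 2.35) = 436.2/24.45 = 17.84 mg/L.

17.8 mg/L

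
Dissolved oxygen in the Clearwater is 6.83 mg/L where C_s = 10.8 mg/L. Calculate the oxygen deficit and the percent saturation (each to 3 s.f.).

D ≈ 3.97 mg/L; 63.2 % saturation

D = C_s − C = 10.8 − 6.83 = 3.97 mg/L.
% saturation = 6.83/10.8 × 100 = 63.2 %.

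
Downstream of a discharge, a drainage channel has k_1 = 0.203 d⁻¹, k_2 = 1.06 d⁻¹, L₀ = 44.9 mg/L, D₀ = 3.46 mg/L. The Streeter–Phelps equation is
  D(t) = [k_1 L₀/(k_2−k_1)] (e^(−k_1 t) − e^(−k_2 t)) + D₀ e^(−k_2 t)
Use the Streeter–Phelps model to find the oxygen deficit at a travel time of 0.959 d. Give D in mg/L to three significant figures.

k_1 L₀/(k_2−k_1) = 0.203×44.9/(1.06−0.203) = 9.115/0.8570 = 10.64 mg/L.
e^(−k_1 t) = e^(−0.203×0.9590) = 0.8231; e^(−k_2 t) = e^(−1.06×0.9590) = 0.3618.
D = 10.64 × (0.8231 − 0.3618) + 3.46 × 0.3618 = 4.906 + 1.252 = 6.158 mg/L.

D ≈ 6.16 mg/L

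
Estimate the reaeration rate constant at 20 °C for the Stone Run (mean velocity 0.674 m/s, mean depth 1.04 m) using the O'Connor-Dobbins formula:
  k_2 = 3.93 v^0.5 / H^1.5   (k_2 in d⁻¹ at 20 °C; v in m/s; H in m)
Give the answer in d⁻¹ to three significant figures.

k_2 = 3.93 × 0.674^0.5 / 1.04^1.5 = 3.93 × 0.8210 / 1.061 = 3.042 d⁻¹.

k_2 ≈ 3.04 d⁻¹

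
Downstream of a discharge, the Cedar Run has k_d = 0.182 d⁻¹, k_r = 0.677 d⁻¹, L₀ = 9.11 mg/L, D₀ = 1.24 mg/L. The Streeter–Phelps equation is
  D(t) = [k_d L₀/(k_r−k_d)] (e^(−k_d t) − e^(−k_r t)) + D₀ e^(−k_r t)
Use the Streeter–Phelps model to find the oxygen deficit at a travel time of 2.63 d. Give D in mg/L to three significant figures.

k_d L₀/(k_r−k_d) = 0.182×9.11/(0.677−0.182) = 1.658/0.4950 = 3.350 mg/L.
e^(−k_d t) = e^(−0.182×2.630) = 0.6196; e^(−k_r t) = e^(−0.677×2.630) = 0.1686.
D = 3.350 × (0.6196 − 0.1686) + 1.24 × 0.1686 = 1.511 + 0.2090 = 1.720 mg/L.

D ≈ 1.72 mg/L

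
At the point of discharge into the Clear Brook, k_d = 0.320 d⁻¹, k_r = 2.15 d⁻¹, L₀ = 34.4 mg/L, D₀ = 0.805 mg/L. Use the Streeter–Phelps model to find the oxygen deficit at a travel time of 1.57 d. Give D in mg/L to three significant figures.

D ≈ 3.46 mg/L

k_d L₀/(k_r−k_d) = 0.320×34.4/(2.15−0.320) = 11.01/1.830 = 6.015 mg/L.
e^(−k_d t) = e^(−0.320×1.570) = 0.6051; e^(−k_r t) = e^(−2.15×1.570) = 0.03420.
D = 6.015 × (0.6051 − 0.03420) + 0.805 × 0.03420 = 3.434 + 0.02753 = 3.462 mg/L.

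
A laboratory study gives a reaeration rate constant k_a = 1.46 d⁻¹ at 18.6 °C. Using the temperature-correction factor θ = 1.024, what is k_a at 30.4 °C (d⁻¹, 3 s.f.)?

k_a ≈ 1.93 d⁻¹

k_a(T₂) = k_a(T₁) · θ^(T₂−T₁) = 1.46 × 1.024^(30.4−18.6)
= 1.46 × 1.024^11.8 = 1.46 × 1.323 = 1.931 d⁻¹.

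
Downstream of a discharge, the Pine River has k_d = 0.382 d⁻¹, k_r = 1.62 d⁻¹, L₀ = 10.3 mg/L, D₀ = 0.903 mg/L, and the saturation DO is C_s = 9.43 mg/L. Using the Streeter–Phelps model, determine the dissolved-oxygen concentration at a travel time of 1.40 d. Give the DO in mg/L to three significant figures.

k_d L₀/(k_r−k_d) = 0.382×10.3/(1.62−0.382) = 3.935/1.238 = 3.178 mg/L.
e^(−k_d t) = e^(−0.382×1.400) = 0.5858; e^(−k_r t) = e^(−1.62×1.400) = 0.1035.
D = 3.178 × (0.5858 − 0.1035) + 0.903 × 0.1035 = 1.533 + 0.09348 = 1.626 mg/L.
DO = C_s − D = 9.43 − 1.626 = 7.804 mg/L.

DO ≈ 7.80 mg/L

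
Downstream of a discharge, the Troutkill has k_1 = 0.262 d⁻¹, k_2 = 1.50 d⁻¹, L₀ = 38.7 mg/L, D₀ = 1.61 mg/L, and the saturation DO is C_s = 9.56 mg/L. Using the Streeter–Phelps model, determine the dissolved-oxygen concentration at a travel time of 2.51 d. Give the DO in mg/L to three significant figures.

DO ≈ 5.47 mg/L

k_1 L₀/(k_2−k_1) = 0.262×38.7/(1.50−0.262) = 10.14/1.238 = 8.190 mg/L.
e^(−k_1 t) = e^(−0.262×2.510) = 0.5181; e^(−k_2 t) = e^(−1.50×2.510) = 0.02317.
D = 8.190 × (0.5181 − 0.02317) + 1.61 × 0.02317 = 4.053 + 0.03730 = 4.091 mg/L.
DO = C_s − D = 9.56 − 4.091 = 5.469 mg/L.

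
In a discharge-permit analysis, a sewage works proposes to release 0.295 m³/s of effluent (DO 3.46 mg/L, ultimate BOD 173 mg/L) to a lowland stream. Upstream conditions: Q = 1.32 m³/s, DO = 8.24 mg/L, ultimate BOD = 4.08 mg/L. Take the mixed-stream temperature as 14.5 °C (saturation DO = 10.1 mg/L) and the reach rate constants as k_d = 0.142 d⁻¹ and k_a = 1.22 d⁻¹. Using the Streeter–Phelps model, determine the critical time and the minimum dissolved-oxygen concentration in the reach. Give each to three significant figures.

Mixed DO = (1.32×8.24 + 0.295×3.46)/(1.32+0.295) = 11.90/1.615 = 7.367 mg/L.
Mixed L₀ = (1.32×4.08 + 0.295×173)/(1.615) = 56.42/1.615 = 34.94 mg/L.
Initial deficit D₀ = C_s − DO₀ = 10.1 − 7.367 = 2.733 mg/L.
t_c = (1/1.078) ln[(1.22/0.142)(1 − 2.733×1.078/(0.142×34.94))] = 0.9276 × ln(3.489) = 1.159 d.
D_c = (0.142/1.22) × 34.94 × e^(−0.142×1.159) = 0.1164 × 34.94 × 0.8482 = 3.449 mg/L.
Minimum DO = 10.1 − 3.449 = 6.651 mg/L.

t_c ≈ 1.16 d; minimum DO ≈ 6.65 mg/L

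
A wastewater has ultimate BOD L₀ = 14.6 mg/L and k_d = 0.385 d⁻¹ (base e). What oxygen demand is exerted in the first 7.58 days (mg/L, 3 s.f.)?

y ≈ 13.8 mg/L

y_t = L₀(1 − e^(−k_d t)) = 14.6 × (1 − e^(−0.385×7.58))
= 14.6 × (1 − 0.05403) = 14.6 × 0.9460 = 13.81 mg/L.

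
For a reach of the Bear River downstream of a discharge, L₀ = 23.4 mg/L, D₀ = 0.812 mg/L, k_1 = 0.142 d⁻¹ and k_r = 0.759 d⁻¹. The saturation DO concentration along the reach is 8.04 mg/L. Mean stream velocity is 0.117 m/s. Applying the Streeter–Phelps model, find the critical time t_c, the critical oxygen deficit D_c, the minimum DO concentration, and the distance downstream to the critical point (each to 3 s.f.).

t_c = [1/(k_r−k_1)] ln[(k_r/k_1)(1 − D₀(k_r−k_1)/(k_1 L₀))]
= [1/(0.759−0.142)] ln[(0.759/0.142)(1 − 0.812×0.6170/(0.142×23.4))]
= (1/0.6170) ln[5.345 × 0.8492] = 1.621 × ln(4.539) = 1.621 × 1.513 = 2.452 d.
L(t_c) = L₀ e^(−k_1 t_c) = 23.4 × 0.7060 = 16.52 mg/L, and at the critical point k_r D_c = k_1 L, so D_c = (0.142/0.759) × 16.52 = 3.091 mg/L.
Minimum DO = C_s − D_c = 8.04 − 3.091 = 4.949 mg/L.
x_c = v t_c = 0.117 m/s × 2.452 d × 86400 s/d = 24780 m ≈ 24.8 km.

t_c ≈ 2.45 d; D_c ≈ 3.09 mg/L; min DO ≈ 4.95 mg/L; x_c ≈ 24.8 km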